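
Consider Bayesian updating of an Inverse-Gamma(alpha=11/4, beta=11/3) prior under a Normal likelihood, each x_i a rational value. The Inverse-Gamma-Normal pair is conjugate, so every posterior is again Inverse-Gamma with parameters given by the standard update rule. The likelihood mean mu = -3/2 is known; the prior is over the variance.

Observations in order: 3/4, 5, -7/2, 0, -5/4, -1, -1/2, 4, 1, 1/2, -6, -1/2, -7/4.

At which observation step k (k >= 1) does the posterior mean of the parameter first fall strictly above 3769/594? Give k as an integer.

k = 2

obs 1: x=3/4 → posterior Inverse-Gamma(13/4, 595/96)
obs 2: x=5 → posterior Inverse-Gamma(15/4, 2623/96)
obs 3: x=-7/2 → posterior Inverse-Gamma(17/4, 2815/96)
obs 4: x=0 → posterior Inverse-Gamma(19/4, 2923/96)
obs 5: x=-5/4 → posterior Inverse-Gamma(21/4, 1463/48)
obs 6: x=-1 → posterior Inverse-Gamma(23/4, 1469/48)
obs 7: x=-1/2 → posterior Inverse-Gamma(25/4, 1493/48)
obs 8: x=4 → posterior Inverse-Gamma(27/4, 2219/48)
obs 9: x=1 → posterior Inverse-Gamma(29/4, 2369/48)
obs 10: x=1/2 → posterior Inverse-Gamma(31/4, 2465/48)
obs 11: x=-6 → posterior Inverse-Gamma(33/4, 2951/48)
obs 12: x=-1/2 → posterior Inverse-Gamma(35/4, 2975/48)
obs 13: x=-7/4 → posterior Inverse-Gamma(37/4, 5953/96)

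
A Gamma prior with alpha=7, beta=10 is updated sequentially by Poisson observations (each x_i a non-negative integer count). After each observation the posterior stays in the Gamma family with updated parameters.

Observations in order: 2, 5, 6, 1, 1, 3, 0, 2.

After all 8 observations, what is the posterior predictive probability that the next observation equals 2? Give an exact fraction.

2950186270882623911949592624518660096/12129821994589221844500501021364910179

obs 1: x=2 → posterior Gamma(9, 11)
obs 2: x=5 → posterior Gamma(14, 12)
obs 3: x=6 → posterior Gamma(20, 13)
obs 4: x=1 → posterior Gamma(21, 14)
obs 5: x=1 → posterior Gamma(22, 15)
obs 6: x=3 → posterior Gamma(25, 16)
obs 7: x=0 → posterior Gamma(25, 17)
obs 8: x=2 → posterior Gamma(27, 18)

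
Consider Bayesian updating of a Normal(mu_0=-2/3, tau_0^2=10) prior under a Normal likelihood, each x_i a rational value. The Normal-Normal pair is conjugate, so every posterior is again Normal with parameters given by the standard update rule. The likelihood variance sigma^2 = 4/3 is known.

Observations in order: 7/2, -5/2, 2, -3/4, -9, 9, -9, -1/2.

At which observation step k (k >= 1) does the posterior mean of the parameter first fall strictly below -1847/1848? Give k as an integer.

obs 1: x=7/2 → posterior Normal(307/102, 20/17)
obs 2: x=-5/2 → posterior Normal(41/96, 5/8)
obs 3: x=2 → posterior Normal(131/141, 20/47)
obs 4: x=-3/4 → posterior Normal(389/744, 10/31)
obs 5: x=-9 → posterior Normal(-1231/924, 20/77)
obs 6: x=9 → posterior Normal(389/1104, 5/23)
obs 7: x=-9 → posterior Normal(-1231/1284, 20/107)
obs 8: x=-1/2 → posterior Normal(-1321/1464, 10/61)

k = 5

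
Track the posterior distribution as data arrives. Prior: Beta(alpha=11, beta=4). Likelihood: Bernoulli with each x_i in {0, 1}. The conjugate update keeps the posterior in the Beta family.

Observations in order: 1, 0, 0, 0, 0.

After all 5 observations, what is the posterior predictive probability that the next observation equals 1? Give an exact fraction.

3/5

obs 1: x=1 → posterior Beta(12, 4)
obs 2: x=0 → posterior Beta(12, 5)
obs 3: x=0 → posterior Beta(12, 6)
obs 4: x=0 → posterior Beta(12, 7)
obs 5: x=0 → posterior Beta(12, 8)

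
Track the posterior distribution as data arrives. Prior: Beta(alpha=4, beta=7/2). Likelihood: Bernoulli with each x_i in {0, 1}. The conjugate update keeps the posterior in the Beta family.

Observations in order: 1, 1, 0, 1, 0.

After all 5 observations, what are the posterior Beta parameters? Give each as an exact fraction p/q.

obs 1: x=1 → posterior Beta(5, 7/2)
obs 2: x=1 → posterior Beta(6, 7/2)
obs 3: x=0 → posterior Beta(6, 9/2)
obs 4: x=1 → posterior Beta(7, 9/2)
obs 5: x=0 → posterior Beta(7, 11/2)

alpha=7, beta=11/2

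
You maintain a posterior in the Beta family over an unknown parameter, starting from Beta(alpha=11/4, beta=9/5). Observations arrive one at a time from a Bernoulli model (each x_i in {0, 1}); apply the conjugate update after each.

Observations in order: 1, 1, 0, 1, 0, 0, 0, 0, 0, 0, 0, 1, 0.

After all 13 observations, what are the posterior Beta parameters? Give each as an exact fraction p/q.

obs 1: x=1 → posterior Beta(15/4, 9/5)
obs 2: x=1 → posterior Beta(19/4, 9/5)
obs 3: x=0 → posterior Beta(19/4, 14/5)
obs 4: x=1 → posterior Beta(23/4, 14/5)
obs 5: x=0 → posterior Beta(23/4, 19/5)
obs 6: x=0 → posterior Beta(23/4, 24/5)
obs 7: x=0 → posterior Beta(23/4, 29/5)
obs 8: x=0 → posterior Beta(23/4, 34/5)
obs 9: x=0 → posterior Beta(23/4, 39/5)
obs 10: x=0 → posterior Beta(23/4, 44/5)
obs 11: x=0 → posterior Beta(23/4, 49/5)
obs 12: x=1 → posterior Beta(27/4, 49/5)
obs 13: x=0 → posterior Beta(27/4, 54/5)

alpha=27/4, beta=54/5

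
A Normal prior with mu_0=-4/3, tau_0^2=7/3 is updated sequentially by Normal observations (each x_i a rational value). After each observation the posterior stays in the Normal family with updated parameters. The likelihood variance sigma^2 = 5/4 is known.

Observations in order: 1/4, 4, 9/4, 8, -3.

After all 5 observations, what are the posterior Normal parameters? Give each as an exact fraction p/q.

obs 1: x=1/4 → posterior Normal(-13/43, 35/43)
obs 2: x=4 → posterior Normal(99/71, 35/71)
obs 3: x=9/4 → posterior Normal(18/11, 35/99)
obs 4: x=8 → posterior Normal(386/127, 35/127)
obs 5: x=-3 → posterior Normal(302/155, 7/31)

mu_0=302/155, tau_0^2=7/31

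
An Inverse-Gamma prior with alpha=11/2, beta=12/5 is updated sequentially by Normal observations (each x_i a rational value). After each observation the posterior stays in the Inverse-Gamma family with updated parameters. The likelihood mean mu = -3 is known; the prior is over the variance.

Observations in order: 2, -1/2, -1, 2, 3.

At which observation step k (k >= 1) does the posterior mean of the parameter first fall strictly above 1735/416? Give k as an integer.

k = 4

obs 1: x=2 → posterior Inverse-Gamma(6, 149/10)
obs 2: x=-1/2 → posterior Inverse-Gamma(13/2, 721/40)
obs 3: x=-1 → posterior Inverse-Gamma(7, 801/40)
obs 4: x=2 → posterior Inverse-Gamma(15/2, 1301/40)
obs 5: x=3 → posterior Inverse-Gamma(8, 2021/40)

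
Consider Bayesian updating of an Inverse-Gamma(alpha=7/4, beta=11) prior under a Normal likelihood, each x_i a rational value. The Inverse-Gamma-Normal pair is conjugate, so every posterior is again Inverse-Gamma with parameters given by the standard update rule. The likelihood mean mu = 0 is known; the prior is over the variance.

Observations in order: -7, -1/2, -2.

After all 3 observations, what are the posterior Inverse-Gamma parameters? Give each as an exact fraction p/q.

alpha=13/4, beta=301/8

obs 1: x=-7 → posterior Inverse-Gamma(9/4, 71/2)
obs 2: x=-1/2 → posterior Inverse-Gamma(11/4, 285/8)
obs 3: x=-2 → posterior Inverse-Gamma(13/4, 301/8)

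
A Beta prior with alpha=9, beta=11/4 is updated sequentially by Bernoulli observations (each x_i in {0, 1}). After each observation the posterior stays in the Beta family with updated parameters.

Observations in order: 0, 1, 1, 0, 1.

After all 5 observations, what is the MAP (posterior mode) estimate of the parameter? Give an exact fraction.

44/59

obs 1: x=0 → posterior Beta(9, 15/4)
obs 2: x=1 → posterior Beta(10, 15/4)
obs 3: x=1 → posterior Beta(11, 15/4)
obs 4: x=0 → posterior Beta(11, 19/4)
obs 5: x=1 → posterior Beta(12, 19/4)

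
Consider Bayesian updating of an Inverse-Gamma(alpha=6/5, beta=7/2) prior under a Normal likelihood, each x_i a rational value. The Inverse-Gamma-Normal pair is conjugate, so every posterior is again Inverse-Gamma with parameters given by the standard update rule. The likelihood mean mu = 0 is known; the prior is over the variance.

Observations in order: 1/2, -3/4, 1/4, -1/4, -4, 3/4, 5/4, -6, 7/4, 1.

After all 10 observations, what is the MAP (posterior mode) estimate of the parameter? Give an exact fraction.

obs 1: x=1/2 → posterior Inverse-Gamma(17/10, 29/8)
obs 2: x=-3/4 → posterior Inverse-Gamma(11/5, 125/32)
obs 3: x=1/4 → posterior Inverse-Gamma(27/10, 63/16)
obs 4: x=-1/4 → posterior Inverse-Gamma(16/5, 127/32)
obs 5: x=-4 → posterior Inverse-Gamma(37/10, 383/32)
obs 6: x=3/4 → posterior Inverse-Gamma(21/5, 49/4)
obs 7: x=5/4 → posterior Inverse-Gamma(47/10, 417/32)
obs 8: x=-6 → posterior Inverse-Gamma(26/5, 993/32)
obs 9: x=7/4 → posterior Inverse-Gamma(57/10, 521/16)
obs 10: x=1 → posterior Inverse-Gamma(31/5, 529/16)

2645/576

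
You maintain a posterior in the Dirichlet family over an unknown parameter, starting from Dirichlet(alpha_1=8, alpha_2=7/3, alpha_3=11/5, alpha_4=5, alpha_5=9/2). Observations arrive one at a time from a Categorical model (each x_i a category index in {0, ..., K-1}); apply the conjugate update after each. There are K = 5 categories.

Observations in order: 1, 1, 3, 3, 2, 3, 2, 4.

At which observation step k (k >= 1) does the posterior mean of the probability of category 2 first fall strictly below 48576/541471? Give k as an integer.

k = 3

obs 1: x=1 → posterior Dirichlet(8, 10/3, 11/5, 5, 9/2)
obs 2: x=1 → posterior Dirichlet(8, 13/3, 11/5, 5, 9/2)
obs 3: x=3 → posterior Dirichlet(8, 13/3, 11/5, 6, 9/2)
obs 4: x=3 → posterior Dirichlet(8, 13/3, 11/5, 7, 9/2)
obs 5: x=2 → posterior Dirichlet(8, 13/3, 16/5, 7, 9/2)
obs 6: x=3 → posterior Dirichlet(8, 13/3, 16/5, 8, 9/2)
obs 7: x=2 → posterior Dirichlet(8, 13/3, 21/5, 8, 9/2)
obs 8: x=4 → posterior Dirichlet(8, 13/3, 21/5, 8, 11/2)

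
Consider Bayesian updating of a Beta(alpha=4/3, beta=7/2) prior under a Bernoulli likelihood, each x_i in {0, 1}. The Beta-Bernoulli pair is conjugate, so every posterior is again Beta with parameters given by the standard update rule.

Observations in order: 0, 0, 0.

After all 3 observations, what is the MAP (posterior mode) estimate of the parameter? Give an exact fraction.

2/35

obs 1: x=0 → posterior Beta(4/3, 9/2)
obs 2: x=0 → posterior Beta(4/3, 11/2)
obs 3: x=0 → posterior Beta(4/3, 13/2)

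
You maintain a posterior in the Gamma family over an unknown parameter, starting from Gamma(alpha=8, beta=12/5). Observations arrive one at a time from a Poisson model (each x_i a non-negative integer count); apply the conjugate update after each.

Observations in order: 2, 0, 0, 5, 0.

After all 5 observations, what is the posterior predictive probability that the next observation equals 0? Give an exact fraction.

333446267951815307088493/2232232135326160725639168

obs 1: x=2 → posterior Gamma(10, 17/5)
obs 2: x=0 → posterior Gamma(10, 22/5)
obs 3: x=0 → posterior Gamma(10, 27/5)
obs 4: x=5 → posterior Gamma(15, 32/5)
obs 5: x=0 → posterior Gamma(15, 37/5)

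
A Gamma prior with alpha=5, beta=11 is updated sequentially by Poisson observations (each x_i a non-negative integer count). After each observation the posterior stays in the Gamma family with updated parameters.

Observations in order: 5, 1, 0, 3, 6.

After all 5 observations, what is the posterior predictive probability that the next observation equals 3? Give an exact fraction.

obs 1: x=5 → posterior Gamma(10, 12)
obs 2: x=1 → posterior Gamma(11, 13)
obs 3: x=0 → posterior Gamma(11, 14)
obs 4: x=3 → posterior Gamma(14, 15)
obs 5: x=6 → posterior Gamma(20, 16)

1861745762206528929047511040/19967568900859523802559065713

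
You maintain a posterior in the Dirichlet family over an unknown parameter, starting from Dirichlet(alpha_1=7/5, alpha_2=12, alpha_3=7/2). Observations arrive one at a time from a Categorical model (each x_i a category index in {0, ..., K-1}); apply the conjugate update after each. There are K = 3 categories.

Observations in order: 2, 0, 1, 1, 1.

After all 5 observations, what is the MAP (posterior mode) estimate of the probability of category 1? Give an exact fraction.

obs 1: x=2 → posterior Dirichlet(7/5, 12, 9/2)
obs 2: x=0 → posterior Dirichlet(12/5, 12, 9/2)
obs 3: x=1 → posterior Dirichlet(12/5, 13, 9/2)
obs 4: x=1 → posterior Dirichlet(12/5, 14, 9/2)
obs 5: x=1 → posterior Dirichlet(12/5, 15, 9/2)

20/27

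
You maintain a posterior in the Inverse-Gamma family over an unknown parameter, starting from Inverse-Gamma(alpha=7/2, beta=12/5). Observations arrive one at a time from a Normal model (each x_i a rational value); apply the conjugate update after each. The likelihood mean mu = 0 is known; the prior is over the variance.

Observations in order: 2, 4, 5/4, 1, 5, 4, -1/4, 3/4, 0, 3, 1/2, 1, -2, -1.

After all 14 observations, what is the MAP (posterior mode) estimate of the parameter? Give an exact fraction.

obs 1: x=2 → posterior Inverse-Gamma(4, 22/5)
obs 2: x=4 → posterior Inverse-Gamma(9/2, 62/5)
obs 3: x=5/4 → posterior Inverse-Gamma(5, 2109/160)
obs 4: x=1 → posterior Inverse-Gamma(11/2, 2189/160)
obs 5: x=5 → posterior Inverse-Gamma(6, 4189/160)
obs 6: x=4 → posterior Inverse-Gamma(13/2, 5469/160)
obs 7: x=-1/4 → posterior Inverse-Gamma(7, 2737/80)
obs 8: x=3/4 → posterior Inverse-Gamma(15/2, 5519/160)
obs 9: x=0 → posterior Inverse-Gamma(8, 5519/160)
obs 10: x=3 → posterior Inverse-Gamma(17/2, 6239/160)
obs 11: x=1/2 → posterior Inverse-Gamma(9, 6259/160)
obs 12: x=1 → posterior Inverse-Gamma(19/2, 6339/160)
obs 13: x=-2 → posterior Inverse-Gamma(10, 6659/160)
obs 14: x=-1 → posterior Inverse-Gamma(21/2, 6739/160)

293/80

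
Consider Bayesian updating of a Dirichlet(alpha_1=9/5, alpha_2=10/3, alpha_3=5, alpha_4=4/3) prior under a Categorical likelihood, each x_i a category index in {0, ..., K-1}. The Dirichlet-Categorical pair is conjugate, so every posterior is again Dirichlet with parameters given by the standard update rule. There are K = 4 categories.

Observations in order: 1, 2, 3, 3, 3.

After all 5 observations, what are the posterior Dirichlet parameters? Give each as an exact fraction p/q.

obs 1: x=1 → posterior Dirichlet(9/5, 13/3, 5, 4/3)
obs 2: x=2 → posterior Dirichlet(9/5, 13/3, 6, 4/3)
obs 3: x=3 → posterior Dirichlet(9/5, 13/3, 6, 7/3)
obs 4: x=3 → posterior Dirichlet(9/5, 13/3, 6, 10/3)
obs 5: x=3 → posterior Dirichlet(9/5, 13/3, 6, 13/3)

alpha_1=9/5, alpha_2=13/3, alpha_3=6, alpha_4=13/3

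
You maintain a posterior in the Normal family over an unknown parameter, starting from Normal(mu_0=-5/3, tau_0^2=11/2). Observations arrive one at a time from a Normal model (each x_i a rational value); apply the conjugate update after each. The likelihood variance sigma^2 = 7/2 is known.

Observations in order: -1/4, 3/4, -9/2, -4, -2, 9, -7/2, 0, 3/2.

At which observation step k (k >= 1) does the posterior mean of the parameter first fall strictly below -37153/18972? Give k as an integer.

obs 1: x=-1/4 → posterior Normal(-173/216, 77/36)
obs 2: x=3/4 → posterior Normal(-37/174, 77/58)
obs 3: x=-9/2 → posterior Normal(-167/120, 77/80)
obs 4: x=-4 → posterior Normal(-299/153, 77/102)
obs 5: x=-2 → posterior Normal(-365/186, 77/124)
obs 6: x=9 → posterior Normal(-68/219, 77/146)
obs 7: x=-7/2 → posterior Normal(-367/504, 11/24)
obs 8: x=0 → posterior Normal(-367/570, 77/190)
obs 9: x=3/2 → posterior Normal(-67/159, 77/212)

k = 5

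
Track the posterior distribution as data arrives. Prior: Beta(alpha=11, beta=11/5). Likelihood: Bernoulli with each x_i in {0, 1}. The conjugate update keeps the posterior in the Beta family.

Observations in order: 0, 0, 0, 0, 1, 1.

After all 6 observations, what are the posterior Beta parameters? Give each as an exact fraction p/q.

obs 1: x=0 → posterior Beta(11, 16/5)
obs 2: x=0 → posterior Beta(11, 21/5)
obs 3: x=0 → posterior Beta(11, 26/5)
obs 4: x=0 → posterior Beta(11, 31/5)
obs 5: x=1 → posterior Beta(12, 31/5)
obs 6: x=1 → posterior Beta(13, 31/5)

alpha=13, beta=31/5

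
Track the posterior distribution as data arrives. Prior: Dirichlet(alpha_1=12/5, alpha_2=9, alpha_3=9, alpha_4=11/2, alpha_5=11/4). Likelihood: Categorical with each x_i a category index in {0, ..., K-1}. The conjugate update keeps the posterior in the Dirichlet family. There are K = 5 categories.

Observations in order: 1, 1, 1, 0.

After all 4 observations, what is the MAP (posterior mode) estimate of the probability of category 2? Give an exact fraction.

160/553

obs 1: x=1 → posterior Dirichlet(12/5, 10, 9, 11/2, 11/4)
obs 2: x=1 → posterior Dirichlet(12/5, 11, 9, 11/2, 11/4)
obs 3: x=1 → posterior Dirichlet(12/5, 12, 9, 11/2, 11/4)
obs 4: x=0 → posterior Dirichlet(17/5, 12, 9, 11/2, 11/4)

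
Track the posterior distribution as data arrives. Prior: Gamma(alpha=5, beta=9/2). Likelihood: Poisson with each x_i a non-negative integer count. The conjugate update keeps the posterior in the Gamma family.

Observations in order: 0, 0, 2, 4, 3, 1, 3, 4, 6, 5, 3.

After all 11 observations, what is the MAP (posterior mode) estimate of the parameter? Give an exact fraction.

obs 1: x=0 → posterior Gamma(5, 11/2)
obs 2: x=0 → posterior Gamma(5, 13/2)
obs 3: x=2 → posterior Gamma(7, 15/2)
obs 4: x=4 → posterior Gamma(11, 17/2)
obs 5: x=3 → posterior Gamma(14, 19/2)
obs 6: x=1 → posterior Gamma(15, 21/2)
obs 7: x=3 → posterior Gamma(18, 23/2)
obs 8: x=4 → posterior Gamma(22, 25/2)
obs 9: x=6 → posterior Gamma(28, 27/2)
obs 10: x=5 → posterior Gamma(33, 29/2)
obs 11: x=3 → posterior Gamma(36, 31/2)

70/31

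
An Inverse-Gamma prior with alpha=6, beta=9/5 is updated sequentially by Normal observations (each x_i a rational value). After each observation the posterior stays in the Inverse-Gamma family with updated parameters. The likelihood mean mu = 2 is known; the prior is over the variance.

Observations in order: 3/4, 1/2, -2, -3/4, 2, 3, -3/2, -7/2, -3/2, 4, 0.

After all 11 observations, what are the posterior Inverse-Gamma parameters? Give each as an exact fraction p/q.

alpha=23/2, beta=3789/80

obs 1: x=3/4 → posterior Inverse-Gamma(13/2, 413/160)
obs 2: x=1/2 → posterior Inverse-Gamma(7, 593/160)
obs 3: x=-2 → posterior Inverse-Gamma(15/2, 1873/160)
obs 4: x=-3/4 → posterior Inverse-Gamma(8, 1239/80)
obs 5: x=2 → posterior Inverse-Gamma(17/2, 1239/80)
obs 6: x=3 → posterior Inverse-Gamma(9, 1279/80)
obs 7: x=-3/2 → posterior Inverse-Gamma(19/2, 1769/80)
obs 8: x=-7/2 → posterior Inverse-Gamma(10, 2979/80)
obs 9: x=-3/2 → posterior Inverse-Gamma(21/2, 3469/80)
obs 10: x=4 → posterior Inverse-Gamma(11, 3629/80)
obs 11: x=0 → posterior Inverse-Gamma(23/2, 3789/80)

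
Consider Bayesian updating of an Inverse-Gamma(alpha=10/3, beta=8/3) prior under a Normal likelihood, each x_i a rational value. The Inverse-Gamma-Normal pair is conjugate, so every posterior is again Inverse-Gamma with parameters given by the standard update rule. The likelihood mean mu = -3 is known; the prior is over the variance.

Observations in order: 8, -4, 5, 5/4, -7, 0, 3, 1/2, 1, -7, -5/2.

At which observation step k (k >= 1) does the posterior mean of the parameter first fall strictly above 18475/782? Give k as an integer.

k = 3

obs 1: x=8 → posterior Inverse-Gamma(23/6, 379/6)
obs 2: x=-4 → posterior Inverse-Gamma(13/3, 191/3)
obs 3: x=5 → posterior Inverse-Gamma(29/6, 287/3)
obs 4: x=5/4 → posterior Inverse-Gamma(16/3, 10051/96)
obs 5: x=-7 → posterior Inverse-Gamma(35/6, 10819/96)
obs 6: x=0 → posterior Inverse-Gamma(19/3, 11251/96)
obs 7: x=3 → posterior Inverse-Gamma(41/6, 12979/96)
obs 8: x=1/2 → posterior Inverse-Gamma(22/3, 13567/96)
obs 9: x=1 → posterior Inverse-Gamma(47/6, 14335/96)
obs 10: x=-7 → posterior Inverse-Gamma(25/3, 15103/96)
obs 11: x=-5/2 → posterior Inverse-Gamma(53/6, 15115/96)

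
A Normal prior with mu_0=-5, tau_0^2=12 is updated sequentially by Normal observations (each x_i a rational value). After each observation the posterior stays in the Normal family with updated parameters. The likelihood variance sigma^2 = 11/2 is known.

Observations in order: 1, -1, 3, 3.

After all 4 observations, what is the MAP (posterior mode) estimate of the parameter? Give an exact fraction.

89/107

obs 1: x=1 → posterior Normal(-31/35, 132/35)
obs 2: x=-1 → posterior Normal(-55/59, 132/59)
obs 3: x=3 → posterior Normal(17/83, 132/83)
obs 4: x=3 → posterior Normal(89/107, 132/107)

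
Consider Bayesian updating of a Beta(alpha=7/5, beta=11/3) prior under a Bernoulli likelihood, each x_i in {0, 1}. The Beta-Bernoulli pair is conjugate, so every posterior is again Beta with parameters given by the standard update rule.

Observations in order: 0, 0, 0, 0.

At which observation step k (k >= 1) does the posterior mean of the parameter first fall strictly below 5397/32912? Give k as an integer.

obs 1: x=0 → posterior Beta(7/5, 14/3)
obs 2: x=0 → posterior Beta(7/5, 17/3)
obs 3: x=0 → posterior Beta(7/5, 20/3)
obs 4: x=0 → posterior Beta(7/5, 23/3)

k = 4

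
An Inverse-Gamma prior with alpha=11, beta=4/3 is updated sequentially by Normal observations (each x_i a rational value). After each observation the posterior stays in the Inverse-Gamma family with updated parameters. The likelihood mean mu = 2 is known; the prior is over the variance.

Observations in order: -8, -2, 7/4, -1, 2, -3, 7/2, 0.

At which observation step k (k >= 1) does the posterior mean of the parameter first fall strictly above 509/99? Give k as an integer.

obs 1: x=-8 → posterior Inverse-Gamma(23/2, 154/3)
obs 2: x=-2 → posterior Inverse-Gamma(12, 178/3)
obs 3: x=7/4 → posterior Inverse-Gamma(25/2, 5699/96)
obs 4: x=-1 → posterior Inverse-Gamma(13, 6131/96)
obs 5: x=2 → posterior Inverse-Gamma(27/2, 6131/96)
obs 6: x=-3 → posterior Inverse-Gamma(14, 7331/96)
obs 7: x=7/2 → posterior Inverse-Gamma(29/2, 7439/96)
obs 8: x=0 → posterior Inverse-Gamma(15, 7631/96)

k = 2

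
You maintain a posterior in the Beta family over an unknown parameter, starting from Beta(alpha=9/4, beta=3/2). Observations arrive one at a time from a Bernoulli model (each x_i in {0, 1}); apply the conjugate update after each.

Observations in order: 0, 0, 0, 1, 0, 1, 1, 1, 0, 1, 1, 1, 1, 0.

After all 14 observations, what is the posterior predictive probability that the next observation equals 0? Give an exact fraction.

obs 1: x=0 → posterior Beta(9/4, 5/2)
obs 2: x=0 → posterior Beta(9/4, 7/2)
obs 3: x=0 → posterior Beta(9/4, 9/2)
obs 4: x=1 → posterior Beta(13/4, 9/2)
obs 5: x=0 → posterior Beta(13/4, 11/2)
obs 6: x=1 → posterior Beta(17/4, 11/2)
obs 7: x=1 → posterior Beta(21/4, 11/2)
obs 8: x=1 → posterior Beta(25/4, 11/2)
obs 9: x=0 → posterior Beta(25/4, 13/2)
obs 10: x=1 → posterior Beta(29/4, 13/2)
obs 11: x=1 → posterior Beta(33/4, 13/2)
obs 12: x=1 → posterior Beta(37/4, 13/2)
obs 13: x=1 → posterior Beta(41/4, 13/2)
obs 14: x=0 → posterior Beta(41/4, 15/2)

30/71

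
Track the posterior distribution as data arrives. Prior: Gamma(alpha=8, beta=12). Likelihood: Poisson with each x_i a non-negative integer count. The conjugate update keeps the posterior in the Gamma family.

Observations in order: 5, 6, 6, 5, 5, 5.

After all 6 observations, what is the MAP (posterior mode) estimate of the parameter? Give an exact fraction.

obs 1: x=5 → posterior Gamma(13, 13)
obs 2: x=6 → posterior Gamma(19, 14)
obs 3: x=6 → posterior Gamma(25, 15)
obs 4: x=5 → posterior Gamma(30, 16)
obs 5: x=5 → posterior Gamma(35, 17)
obs 6: x=5 → posterior Gamma(40, 18)

13/6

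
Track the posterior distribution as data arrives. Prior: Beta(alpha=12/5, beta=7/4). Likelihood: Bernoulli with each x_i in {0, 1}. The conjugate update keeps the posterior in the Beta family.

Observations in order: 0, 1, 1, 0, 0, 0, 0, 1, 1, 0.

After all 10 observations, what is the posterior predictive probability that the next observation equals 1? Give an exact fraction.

obs 1: x=0 → posterior Beta(12/5, 11/4)
obs 2: x=1 → posterior Beta(17/5, 11/4)
obs 3: x=1 → posterior Beta(22/5, 11/4)
obs 4: x=0 → posterior Beta(22/5, 15/4)
obs 5: x=0 → posterior Beta(22/5, 19/4)
obs 6: x=0 → posterior Beta(22/5, 23/4)
obs 7: x=0 → posterior Beta(22/5, 27/4)
obs 8: x=1 → posterior Beta(27/5, 27/4)
obs 9: x=1 → posterior Beta(32/5, 27/4)
obs 10: x=0 → posterior Beta(32/5, 31/4)

128/283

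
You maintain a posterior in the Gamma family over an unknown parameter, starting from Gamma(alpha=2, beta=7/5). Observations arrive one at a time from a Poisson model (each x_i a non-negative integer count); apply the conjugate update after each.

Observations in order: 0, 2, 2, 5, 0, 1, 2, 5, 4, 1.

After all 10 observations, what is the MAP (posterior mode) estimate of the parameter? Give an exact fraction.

obs 1: x=0 → posterior Gamma(2, 12/5)
obs 2: x=2 → posterior Gamma(4, 17/5)
obs 3: x=2 → posterior Gamma(6, 22/5)
obs 4: x=5 → posterior Gamma(11, 27/5)
obs 5: x=0 → posterior Gamma(11, 32/5)
obs 6: x=1 → posterior Gamma(12, 37/5)
obs 7: x=2 → posterior Gamma(14, 42/5)
obs 8: x=5 → posterior Gamma(19, 47/5)
obs 9: x=4 → posterior Gamma(23, 52/5)
obs 10: x=1 → posterior Gamma(24, 57/5)

115/57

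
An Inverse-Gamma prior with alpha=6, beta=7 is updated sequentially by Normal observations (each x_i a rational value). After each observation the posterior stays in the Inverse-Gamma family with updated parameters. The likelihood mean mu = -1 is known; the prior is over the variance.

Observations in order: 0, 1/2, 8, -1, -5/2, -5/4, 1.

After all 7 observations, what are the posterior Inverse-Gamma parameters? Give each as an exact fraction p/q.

alpha=19/2, beta=1673/32

obs 1: x=0 → posterior Inverse-Gamma(13/2, 15/2)
obs 2: x=1/2 → posterior Inverse-Gamma(7, 69/8)
obs 3: x=8 → posterior Inverse-Gamma(15/2, 393/8)
obs 4: x=-1 → posterior Inverse-Gamma(8, 393/8)
obs 5: x=-5/2 → posterior Inverse-Gamma(17/2, 201/4)
obs 6: x=-5/4 → posterior Inverse-Gamma(9, 1609/32)
obs 7: x=1 → posterior Inverse-Gamma(19/2, 1673/32)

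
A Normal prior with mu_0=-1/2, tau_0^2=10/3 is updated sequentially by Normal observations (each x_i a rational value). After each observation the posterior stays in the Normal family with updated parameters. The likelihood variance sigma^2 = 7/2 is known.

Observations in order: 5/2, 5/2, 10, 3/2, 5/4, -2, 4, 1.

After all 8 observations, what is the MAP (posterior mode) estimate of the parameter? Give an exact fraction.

obs 1: x=5/2 → posterior Normal(79/82, 70/41)
obs 2: x=5/2 → posterior Normal(179/122, 70/61)
obs 3: x=10 → posterior Normal(193/54, 70/81)
obs 4: x=3/2 → posterior Normal(639/202, 70/101)
obs 5: x=5/4 → posterior Normal(689/242, 70/121)
obs 6: x=-2 → posterior Normal(203/94, 70/141)
obs 7: x=4 → posterior Normal(769/322, 10/23)
obs 8: x=1 → posterior Normal(809/362, 70/181)

809/362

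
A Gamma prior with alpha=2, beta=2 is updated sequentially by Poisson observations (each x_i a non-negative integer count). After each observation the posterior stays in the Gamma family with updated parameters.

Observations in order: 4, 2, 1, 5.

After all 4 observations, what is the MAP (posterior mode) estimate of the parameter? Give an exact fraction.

13/6

obs 1: x=4 → posterior Gamma(6, 3)
obs 2: x=2 → posterior Gamma(8, 4)
obs 3: x=1 → posterior Gamma(9, 5)
obs 4: x=5 → posterior Gamma(14, 6)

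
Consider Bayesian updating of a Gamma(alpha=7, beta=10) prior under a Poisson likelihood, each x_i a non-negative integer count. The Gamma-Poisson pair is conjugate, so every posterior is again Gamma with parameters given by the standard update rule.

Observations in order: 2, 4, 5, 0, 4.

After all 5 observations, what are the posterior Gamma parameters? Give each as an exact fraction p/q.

obs 1: x=2 → posterior Gamma(9, 11)
obs 2: x=4 → posterior Gamma(13, 12)
obs 3: x=5 → posterior Gamma(18, 13)
obs 4: x=0 → posterior Gamma(18, 14)
obs 5: x=4 → posterior Gamma(22, 15)

alpha=22, beta=15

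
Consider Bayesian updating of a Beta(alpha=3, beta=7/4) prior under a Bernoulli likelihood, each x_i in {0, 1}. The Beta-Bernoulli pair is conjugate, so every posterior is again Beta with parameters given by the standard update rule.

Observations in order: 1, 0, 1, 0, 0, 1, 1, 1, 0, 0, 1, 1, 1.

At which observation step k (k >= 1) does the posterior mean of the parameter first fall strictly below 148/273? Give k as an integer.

k = 5

obs 1: x=1 → posterior Beta(4, 7/4)
obs 2: x=0 → posterior Beta(4, 11/4)
obs 3: x=1 → posterior Beta(5, 11/4)
obs 4: x=0 → posterior Beta(5, 15/4)
obs 5: x=0 → posterior Beta(5, 19/4)
obs 6: x=1 → posterior Beta(6, 19/4)
obs 7: x=1 → posterior Beta(7, 19/4)
obs 8: x=1 → posterior Beta(8, 19/4)
obs 9: x=0 → posterior Beta(8, 23/4)
obs 10: x=0 → posterior Beta(8, 27/4)
obs 11: x=1 → posterior Beta(9, 27/4)
obs 12: x=1 → posterior Beta(10, 27/4)
obs 13: x=1 → posterior Beta(11, 27/4)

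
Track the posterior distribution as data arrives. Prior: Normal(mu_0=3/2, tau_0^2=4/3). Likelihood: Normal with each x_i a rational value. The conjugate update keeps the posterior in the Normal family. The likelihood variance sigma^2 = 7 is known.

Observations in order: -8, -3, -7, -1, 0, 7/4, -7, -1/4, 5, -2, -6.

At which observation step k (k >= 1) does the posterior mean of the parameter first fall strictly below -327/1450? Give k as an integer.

obs 1: x=-8 → posterior Normal(-1/50, 28/25)
obs 2: x=-3 → posterior Normal(-25/58, 28/29)
obs 3: x=-7 → posterior Normal(-27/22, 28/33)
obs 4: x=-1 → posterior Normal(-89/74, 28/37)
obs 5: x=0 → posterior Normal(-89/82, 28/41)
obs 6: x=7/4 → posterior Normal(-5/6, 28/45)
obs 7: x=-7 → posterior Normal(-131/98, 4/7)
obs 8: x=-1/4 → posterior Normal(-133/106, 28/53)
obs 9: x=5 → posterior Normal(-31/38, 28/57)
obs 10: x=-2 → posterior Normal(-109/122, 28/61)
obs 11: x=-6 → posterior Normal(-157/130, 28/65)

k = 2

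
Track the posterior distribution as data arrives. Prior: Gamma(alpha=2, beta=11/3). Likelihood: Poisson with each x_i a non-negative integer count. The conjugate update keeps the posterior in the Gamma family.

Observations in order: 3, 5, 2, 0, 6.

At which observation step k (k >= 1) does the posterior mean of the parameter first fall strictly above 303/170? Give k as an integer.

k = 3

obs 1: x=3 → posterior Gamma(5, 14/3)
obs 2: x=5 → posterior Gamma(10, 17/3)
obs 3: x=2 → posterior Gamma(12, 20/3)
obs 4: x=0 → posterior Gamma(12, 23/3)
obs 5: x=6 → posterior Gamma(18, 26/3)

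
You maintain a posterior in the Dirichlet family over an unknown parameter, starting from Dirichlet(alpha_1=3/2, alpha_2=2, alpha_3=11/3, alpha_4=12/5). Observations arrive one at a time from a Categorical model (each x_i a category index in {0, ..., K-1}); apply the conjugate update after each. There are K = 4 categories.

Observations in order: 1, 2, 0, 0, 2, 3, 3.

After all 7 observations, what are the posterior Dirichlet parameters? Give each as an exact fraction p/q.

alpha_1=7/2, alpha_2=3, alpha_3=17/3, alpha_4=22/5

obs 1: x=1 → posterior Dirichlet(3/2, 3, 11/3, 12/5)
obs 2: x=2 → posterior Dirichlet(3/2, 3, 14/3, 12/5)
obs 3: x=0 → posterior Dirichlet(5/2, 3, 14/3, 12/5)
obs 4: x=0 → posterior Dirichlet(7/2, 3, 14/3, 12/5)
obs 5: x=2 → posterior Dirichlet(7/2, 3, 17/3, 12/5)
obs 6: x=3 → posterior Dirichlet(7/2, 3, 17/3, 17/5)
obs 7: x=3 → posterior Dirichlet(7/2, 3, 17/3, 22/5)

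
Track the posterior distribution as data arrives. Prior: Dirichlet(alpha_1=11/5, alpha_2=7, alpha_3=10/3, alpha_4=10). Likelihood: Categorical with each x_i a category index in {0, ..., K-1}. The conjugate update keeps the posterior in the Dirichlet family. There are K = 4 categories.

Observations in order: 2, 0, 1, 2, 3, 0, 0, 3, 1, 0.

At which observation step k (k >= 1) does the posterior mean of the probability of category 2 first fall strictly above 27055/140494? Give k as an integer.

k = 4

obs 1: x=2 → posterior Dirichlet(11/5, 7, 13/3, 10)
obs 2: x=0 → posterior Dirichlet(16/5, 7, 13/3, 10)
obs 3: x=1 → posterior Dirichlet(16/5, 8, 13/3, 10)
obs 4: x=2 → posterior Dirichlet(16/5, 8, 16/3, 10)
obs 5: x=3 → posterior Dirichlet(16/5, 8, 16/3, 11)
obs 6: x=0 → posterior Dirichlet(21/5, 8, 16/3, 11)
obs 7: x=0 → posterior Dirichlet(26/5, 8, 16/3, 11)
obs 8: x=3 → posterior Dirichlet(26/5, 8, 16/3, 12)
obs 9: x=1 → posterior Dirichlet(26/5, 9, 16/3, 12)
obs 10: x=0 → posterior Dirichlet(31/5, 9, 16/3, 12)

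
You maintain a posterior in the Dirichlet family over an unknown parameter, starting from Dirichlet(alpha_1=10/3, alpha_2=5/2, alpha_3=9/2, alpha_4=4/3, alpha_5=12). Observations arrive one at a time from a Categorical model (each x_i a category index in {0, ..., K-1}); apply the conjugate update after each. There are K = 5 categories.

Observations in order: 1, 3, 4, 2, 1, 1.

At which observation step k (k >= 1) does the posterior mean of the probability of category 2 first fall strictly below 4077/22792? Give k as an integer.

obs 1: x=1 → posterior Dirichlet(10/3, 7/2, 9/2, 4/3, 12)
obs 2: x=3 → posterior Dirichlet(10/3, 7/2, 9/2, 7/3, 12)
obs 3: x=4 → posterior Dirichlet(10/3, 7/2, 9/2, 7/3, 13)
obs 4: x=2 → posterior Dirichlet(10/3, 7/2, 11/2, 7/3, 13)
obs 5: x=1 → posterior Dirichlet(10/3, 9/2, 11/2, 7/3, 13)
obs 6: x=1 → posterior Dirichlet(10/3, 11/2, 11/2, 7/3, 13)

k = 2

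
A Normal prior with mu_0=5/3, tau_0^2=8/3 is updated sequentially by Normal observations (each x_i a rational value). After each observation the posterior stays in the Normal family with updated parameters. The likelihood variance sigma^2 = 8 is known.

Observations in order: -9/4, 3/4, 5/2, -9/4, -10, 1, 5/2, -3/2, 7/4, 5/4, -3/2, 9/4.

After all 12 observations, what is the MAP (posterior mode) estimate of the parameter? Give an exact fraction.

obs 1: x=-9/4 → posterior Normal(11/16, 2)
obs 2: x=3/4 → posterior Normal(7/10, 8/5)
obs 3: x=5/2 → posterior Normal(1, 4/3)
obs 4: x=-9/4 → posterior Normal(15/28, 8/7)
obs 5: x=-10 → posterior Normal(-25/32, 1)
obs 6: x=1 → posterior Normal(-7/12, 8/9)
obs 7: x=5/2 → posterior Normal(-11/40, 4/5)
obs 8: x=-3/2 → posterior Normal(-17/44, 8/11)
obs 9: x=7/4 → posterior Normal(-5/24, 2/3)
obs 10: x=5/4 → posterior Normal(-5/52, 8/13)
obs 11: x=-3/2 → posterior Normal(-11/56, 4/7)
obs 12: x=9/4 → posterior Normal(-1/30, 8/15)

-1/30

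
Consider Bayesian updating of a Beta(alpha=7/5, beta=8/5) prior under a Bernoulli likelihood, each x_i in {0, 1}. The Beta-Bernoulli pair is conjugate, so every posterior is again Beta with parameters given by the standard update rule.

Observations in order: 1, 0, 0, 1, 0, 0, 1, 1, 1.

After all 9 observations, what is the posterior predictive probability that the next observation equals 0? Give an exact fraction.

obs 1: x=1 → posterior Beta(12/5, 8/5)
obs 2: x=0 → posterior Beta(12/5, 13/5)
obs 3: x=0 → posterior Beta(12/5, 18/5)
obs 4: x=1 → posterior Beta(17/5, 18/5)
obs 5: x=0 → posterior Beta(17/5, 23/5)
obs 6: x=0 → posterior Beta(17/5, 28/5)
obs 7: x=1 → posterior Beta(22/5, 28/5)
obs 8: x=1 → posterior Beta(27/5, 28/5)
obs 9: x=1 → posterior Beta(32/5, 28/5)

7/15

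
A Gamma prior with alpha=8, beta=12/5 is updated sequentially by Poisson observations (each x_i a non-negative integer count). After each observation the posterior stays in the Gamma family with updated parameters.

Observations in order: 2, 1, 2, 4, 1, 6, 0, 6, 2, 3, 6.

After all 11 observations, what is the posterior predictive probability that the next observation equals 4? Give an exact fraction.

obs 1: x=2 → posterior Gamma(10, 17/5)
obs 2: x=1 → posterior Gamma(11, 22/5)
obs 3: x=2 → posterior Gamma(13, 27/5)
obs 4: x=4 → posterior Gamma(17, 32/5)
obs 5: x=1 → posterior Gamma(18, 37/5)
obs 6: x=6 → posterior Gamma(24, 42/5)
obs 7: x=0 → posterior Gamma(24, 47/5)
obs 8: x=6 → posterior Gamma(30, 52/5)
obs 9: x=2 → posterior Gamma(32, 57/5)
obs 10: x=3 → posterior Gamma(35, 62/5)
obs 11: x=6 → posterior Gamma(41, 67/5)

62761016006958454799743449535163795315361143886464664957743645586350835457051073125/380156428972621598383223656459599478681646685259148688819302633532341218257489887232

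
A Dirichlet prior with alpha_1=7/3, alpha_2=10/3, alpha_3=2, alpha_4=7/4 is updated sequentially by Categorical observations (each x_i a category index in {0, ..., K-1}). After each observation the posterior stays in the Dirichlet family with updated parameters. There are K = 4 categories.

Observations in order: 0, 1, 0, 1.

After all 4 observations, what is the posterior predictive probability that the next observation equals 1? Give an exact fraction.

obs 1: x=0 → posterior Dirichlet(10/3, 10/3, 2, 7/4)
obs 2: x=1 → posterior Dirichlet(10/3, 13/3, 2, 7/4)
obs 3: x=0 → posterior Dirichlet(13/3, 13/3, 2, 7/4)
obs 4: x=1 → posterior Dirichlet(13/3, 16/3, 2, 7/4)

64/161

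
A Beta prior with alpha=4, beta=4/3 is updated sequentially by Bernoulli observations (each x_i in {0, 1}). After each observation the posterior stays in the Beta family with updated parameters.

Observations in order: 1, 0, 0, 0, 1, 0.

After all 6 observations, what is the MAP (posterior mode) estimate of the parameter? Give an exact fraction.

obs 1: x=1 → posterior Beta(5, 4/3)
obs 2: x=0 → posterior Beta(5, 7/3)
obs 3: x=0 → posterior Beta(5, 10/3)
obs 4: x=0 → posterior Beta(5, 13/3)
obs 5: x=1 → posterior Beta(6, 13/3)
obs 6: x=0 → posterior Beta(6, 16/3)

15/28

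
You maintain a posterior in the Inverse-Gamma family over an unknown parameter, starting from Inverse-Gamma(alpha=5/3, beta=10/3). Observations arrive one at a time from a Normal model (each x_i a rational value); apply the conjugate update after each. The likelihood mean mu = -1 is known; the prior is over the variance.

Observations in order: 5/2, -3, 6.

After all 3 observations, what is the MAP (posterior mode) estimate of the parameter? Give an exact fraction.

863/100

obs 1: x=5/2 → posterior Inverse-Gamma(13/6, 227/24)
obs 2: x=-3 → posterior Inverse-Gamma(8/3, 275/24)
obs 3: x=6 → posterior Inverse-Gamma(19/6, 863/24)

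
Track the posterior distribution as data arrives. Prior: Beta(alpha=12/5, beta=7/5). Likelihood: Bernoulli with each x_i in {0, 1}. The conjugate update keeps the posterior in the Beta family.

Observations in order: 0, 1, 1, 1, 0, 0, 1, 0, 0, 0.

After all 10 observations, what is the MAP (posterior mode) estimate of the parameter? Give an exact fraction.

27/59

obs 1: x=0 → posterior Beta(12/5, 12/5)
obs 2: x=1 → posterior Beta(17/5, 12/5)
obs 3: x=1 → posterior Beta(22/5, 12/5)
obs 4: x=1 → posterior Beta(27/5, 12/5)
obs 5: x=0 → posterior Beta(27/5, 17/5)
obs 6: x=0 → posterior Beta(27/5, 22/5)
obs 7: x=1 → posterior Beta(32/5, 22/5)
obs 8: x=0 → posterior Beta(32/5, 27/5)
obs 9: x=0 → posterior Beta(32/5, 32/5)
obs 10: x=0 → posterior Beta(32/5, 37/5)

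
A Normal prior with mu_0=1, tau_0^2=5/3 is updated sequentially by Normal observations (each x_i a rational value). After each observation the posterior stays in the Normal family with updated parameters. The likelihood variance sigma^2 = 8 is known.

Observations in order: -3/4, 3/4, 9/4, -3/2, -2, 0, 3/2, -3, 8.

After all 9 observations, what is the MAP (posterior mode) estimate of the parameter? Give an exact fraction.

obs 1: x=-3/4 → posterior Normal(81/116, 40/29)
obs 2: x=3/4 → posterior Normal(12/17, 20/17)
obs 3: x=9/4 → posterior Normal(47/52, 40/39)
obs 4: x=-3/2 → posterior Normal(111/176, 10/11)
obs 5: x=-2 → posterior Normal(71/196, 40/49)
obs 6: x=0 → posterior Normal(71/216, 20/27)
obs 7: x=3/2 → posterior Normal(101/236, 40/59)
obs 8: x=-3 → posterior Normal(41/256, 5/8)
obs 9: x=8 → posterior Normal(67/92, 40/69)

67/92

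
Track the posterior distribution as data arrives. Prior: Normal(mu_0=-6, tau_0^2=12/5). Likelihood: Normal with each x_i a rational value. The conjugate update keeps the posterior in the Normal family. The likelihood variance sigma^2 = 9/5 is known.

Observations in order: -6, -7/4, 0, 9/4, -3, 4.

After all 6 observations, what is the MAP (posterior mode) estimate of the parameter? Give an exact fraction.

obs 1: x=-6 → posterior Normal(-6, 36/35)
obs 2: x=-7/4 → posterior Normal(-49/11, 36/55)
obs 3: x=0 → posterior Normal(-49/15, 12/25)
obs 4: x=9/4 → posterior Normal(-40/19, 36/95)
obs 5: x=-3 → posterior Normal(-52/23, 36/115)
obs 6: x=4 → posterior Normal(-4/3, 4/15)

-4/3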